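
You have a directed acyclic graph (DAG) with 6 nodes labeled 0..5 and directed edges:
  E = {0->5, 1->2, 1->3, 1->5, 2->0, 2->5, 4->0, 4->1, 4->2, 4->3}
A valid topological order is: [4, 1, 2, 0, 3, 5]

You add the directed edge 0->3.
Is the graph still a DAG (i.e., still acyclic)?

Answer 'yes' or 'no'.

Given toposort: [4, 1, 2, 0, 3, 5]
Position of 0: index 3; position of 3: index 4
New edge 0->3: forward
Forward edge: respects the existing order. Still a DAG, same toposort still valid.
Still a DAG? yes

Answer: yes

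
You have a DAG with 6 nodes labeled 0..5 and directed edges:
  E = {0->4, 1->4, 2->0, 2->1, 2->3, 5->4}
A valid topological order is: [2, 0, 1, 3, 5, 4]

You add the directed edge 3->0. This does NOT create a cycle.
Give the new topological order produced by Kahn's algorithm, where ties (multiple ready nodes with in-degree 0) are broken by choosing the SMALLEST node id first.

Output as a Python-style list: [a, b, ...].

Old toposort: [2, 0, 1, 3, 5, 4]
Added edge: 3->0
Position of 3 (3) > position of 0 (1). Must reorder: 3 must now come before 0.
Run Kahn's algorithm (break ties by smallest node id):
  initial in-degrees: [2, 1, 0, 1, 3, 0]
  ready (indeg=0): [2, 5]
  pop 2: indeg[0]->1; indeg[1]->0; indeg[3]->0 | ready=[1, 3, 5] | order so far=[2]
  pop 1: indeg[4]->2 | ready=[3, 5] | order so far=[2, 1]
  pop 3: indeg[0]->0 | ready=[0, 5] | order so far=[2, 1, 3]
  pop 0: indeg[4]->1 | ready=[5] | order so far=[2, 1, 3, 0]
  pop 5: indeg[4]->0 | ready=[4] | order so far=[2, 1, 3, 0, 5]
  pop 4: no out-edges | ready=[] | order so far=[2, 1, 3, 0, 5, 4]
  Result: [2, 1, 3, 0, 5, 4]

Answer: [2, 1, 3, 0, 5, 4]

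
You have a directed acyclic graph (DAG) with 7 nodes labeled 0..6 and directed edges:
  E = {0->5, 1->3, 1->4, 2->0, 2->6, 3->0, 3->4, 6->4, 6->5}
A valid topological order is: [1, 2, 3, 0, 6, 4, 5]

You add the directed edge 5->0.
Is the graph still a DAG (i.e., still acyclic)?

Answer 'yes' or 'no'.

Answer: no

Derivation:
Given toposort: [1, 2, 3, 0, 6, 4, 5]
Position of 5: index 6; position of 0: index 3
New edge 5->0: backward (u after v in old order)
Backward edge: old toposort is now invalid. Check if this creates a cycle.
Does 0 already reach 5? Reachable from 0: [0, 5]. YES -> cycle!
Still a DAG? no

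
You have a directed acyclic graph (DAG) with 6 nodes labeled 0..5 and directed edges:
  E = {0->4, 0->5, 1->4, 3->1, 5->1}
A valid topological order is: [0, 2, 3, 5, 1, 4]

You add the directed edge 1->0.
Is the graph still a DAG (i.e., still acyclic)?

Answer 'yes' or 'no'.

Answer: no

Derivation:
Given toposort: [0, 2, 3, 5, 1, 4]
Position of 1: index 4; position of 0: index 0
New edge 1->0: backward (u after v in old order)
Backward edge: old toposort is now invalid. Check if this creates a cycle.
Does 0 already reach 1? Reachable from 0: [0, 1, 4, 5]. YES -> cycle!
Still a DAG? no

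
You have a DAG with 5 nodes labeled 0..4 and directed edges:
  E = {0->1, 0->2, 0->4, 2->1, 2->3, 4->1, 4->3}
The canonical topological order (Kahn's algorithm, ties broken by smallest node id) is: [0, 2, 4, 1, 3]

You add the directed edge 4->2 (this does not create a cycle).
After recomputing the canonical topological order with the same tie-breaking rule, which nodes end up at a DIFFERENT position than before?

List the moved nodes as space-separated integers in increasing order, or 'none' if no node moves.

Old toposort: [0, 2, 4, 1, 3]
Added edge 4->2
Recompute Kahn (smallest-id tiebreak):
  initial in-degrees: [0, 3, 2, 2, 1]
  ready (indeg=0): [0]
  pop 0: indeg[1]->2; indeg[2]->1; indeg[4]->0 | ready=[4] | order so far=[0]
  pop 4: indeg[1]->1; indeg[2]->0; indeg[3]->1 | ready=[2] | order so far=[0, 4]
  pop 2: indeg[1]->0; indeg[3]->0 | ready=[1, 3] | order so far=[0, 4, 2]
  pop 1: no out-edges | ready=[3] | order so far=[0, 4, 2, 1]
  pop 3: no out-edges | ready=[] | order so far=[0, 4, 2, 1, 3]
New canonical toposort: [0, 4, 2, 1, 3]
Compare positions:
  Node 0: index 0 -> 0 (same)
  Node 1: index 3 -> 3 (same)
  Node 2: index 1 -> 2 (moved)
  Node 3: index 4 -> 4 (same)
  Node 4: index 2 -> 1 (moved)
Nodes that changed position: 2 4

Answer: 2 4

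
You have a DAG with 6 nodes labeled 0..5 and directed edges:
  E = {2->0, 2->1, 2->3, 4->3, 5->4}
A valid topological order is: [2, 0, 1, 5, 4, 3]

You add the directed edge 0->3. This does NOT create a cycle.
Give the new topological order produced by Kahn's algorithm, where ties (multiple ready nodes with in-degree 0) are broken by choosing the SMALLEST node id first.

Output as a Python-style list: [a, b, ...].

Answer: [2, 0, 1, 5, 4, 3]

Derivation:
Old toposort: [2, 0, 1, 5, 4, 3]
Added edge: 0->3
Position of 0 (1) < position of 3 (5). Old order still valid.
Run Kahn's algorithm (break ties by smallest node id):
  initial in-degrees: [1, 1, 0, 3, 1, 0]
  ready (indeg=0): [2, 5]
  pop 2: indeg[0]->0; indeg[1]->0; indeg[3]->2 | ready=[0, 1, 5] | order so far=[2]
  pop 0: indeg[3]->1 | ready=[1, 5] | order so far=[2, 0]
  pop 1: no out-edges | ready=[5] | order so far=[2, 0, 1]
  pop 5: indeg[4]->0 | ready=[4] | order so far=[2, 0, 1, 5]
  pop 4: indeg[3]->0 | ready=[3] | order so far=[2, 0, 1, 5, 4]
  pop 3: no out-edges | ready=[] | order so far=[2, 0, 1, 5, 4, 3]
  Result: [2, 0, 1, 5, 4, 3]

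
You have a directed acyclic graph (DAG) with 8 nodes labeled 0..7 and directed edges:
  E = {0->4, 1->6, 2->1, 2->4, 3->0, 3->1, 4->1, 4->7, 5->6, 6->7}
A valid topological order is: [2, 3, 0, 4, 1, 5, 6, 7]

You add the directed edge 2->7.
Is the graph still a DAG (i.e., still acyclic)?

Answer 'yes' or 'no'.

Given toposort: [2, 3, 0, 4, 1, 5, 6, 7]
Position of 2: index 0; position of 7: index 7
New edge 2->7: forward
Forward edge: respects the existing order. Still a DAG, same toposort still valid.
Still a DAG? yes

Answer: yes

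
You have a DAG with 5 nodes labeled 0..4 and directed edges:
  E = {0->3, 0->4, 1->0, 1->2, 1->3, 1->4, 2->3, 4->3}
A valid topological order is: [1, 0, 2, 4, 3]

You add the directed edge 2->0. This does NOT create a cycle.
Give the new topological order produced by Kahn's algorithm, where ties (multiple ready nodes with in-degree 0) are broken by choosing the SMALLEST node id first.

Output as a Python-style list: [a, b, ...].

Old toposort: [1, 0, 2, 4, 3]
Added edge: 2->0
Position of 2 (2) > position of 0 (1). Must reorder: 2 must now come before 0.
Run Kahn's algorithm (break ties by smallest node id):
  initial in-degrees: [2, 0, 1, 4, 2]
  ready (indeg=0): [1]
  pop 1: indeg[0]->1; indeg[2]->0; indeg[3]->3; indeg[4]->1 | ready=[2] | order so far=[1]
  pop 2: indeg[0]->0; indeg[3]->2 | ready=[0] | order so far=[1, 2]
  pop 0: indeg[3]->1; indeg[4]->0 | ready=[4] | order so far=[1, 2, 0]
  pop 4: indeg[3]->0 | ready=[3] | order so far=[1, 2, 0, 4]
  pop 3: no out-edges | ready=[] | order so far=[1, 2, 0, 4, 3]
  Result: [1, 2, 0, 4, 3]

Answer: [1, 2, 0, 4, 3]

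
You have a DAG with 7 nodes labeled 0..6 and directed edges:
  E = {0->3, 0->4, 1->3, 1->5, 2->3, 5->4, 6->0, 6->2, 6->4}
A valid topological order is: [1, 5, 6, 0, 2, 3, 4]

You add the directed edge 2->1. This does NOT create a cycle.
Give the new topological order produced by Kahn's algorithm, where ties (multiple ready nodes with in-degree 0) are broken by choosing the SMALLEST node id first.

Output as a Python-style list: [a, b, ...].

Old toposort: [1, 5, 6, 0, 2, 3, 4]
Added edge: 2->1
Position of 2 (4) > position of 1 (0). Must reorder: 2 must now come before 1.
Run Kahn's algorithm (break ties by smallest node id):
  initial in-degrees: [1, 1, 1, 3, 3, 1, 0]
  ready (indeg=0): [6]
  pop 6: indeg[0]->0; indeg[2]->0; indeg[4]->2 | ready=[0, 2] | order so far=[6]
  pop 0: indeg[3]->2; indeg[4]->1 | ready=[2] | order so far=[6, 0]
  pop 2: indeg[1]->0; indeg[3]->1 | ready=[1] | order so far=[6, 0, 2]
  pop 1: indeg[3]->0; indeg[5]->0 | ready=[3, 5] | order so far=[6, 0, 2, 1]
  pop 3: no out-edges | ready=[5] | order so far=[6, 0, 2, 1, 3]
  pop 5: indeg[4]->0 | ready=[4] | order so far=[6, 0, 2, 1, 3, 5]
  pop 4: no out-edges | ready=[] | order so far=[6, 0, 2, 1, 3, 5, 4]
  Result: [6, 0, 2, 1, 3, 5, 4]

Answer: [6, 0, 2, 1, 3, 5, 4]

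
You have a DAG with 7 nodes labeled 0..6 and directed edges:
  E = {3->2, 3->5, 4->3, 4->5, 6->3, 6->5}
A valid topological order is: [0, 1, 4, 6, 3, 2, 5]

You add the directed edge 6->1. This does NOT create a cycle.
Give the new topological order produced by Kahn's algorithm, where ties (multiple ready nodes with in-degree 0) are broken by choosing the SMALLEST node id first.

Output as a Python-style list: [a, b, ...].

Answer: [0, 4, 6, 1, 3, 2, 5]

Derivation:
Old toposort: [0, 1, 4, 6, 3, 2, 5]
Added edge: 6->1
Position of 6 (3) > position of 1 (1). Must reorder: 6 must now come before 1.
Run Kahn's algorithm (break ties by smallest node id):
  initial in-degrees: [0, 1, 1, 2, 0, 3, 0]
  ready (indeg=0): [0, 4, 6]
  pop 0: no out-edges | ready=[4, 6] | order so far=[0]
  pop 4: indeg[3]->1; indeg[5]->2 | ready=[6] | order so far=[0, 4]
  pop 6: indeg[1]->0; indeg[3]->0; indeg[5]->1 | ready=[1, 3] | order so far=[0, 4, 6]
  pop 1: no out-edges | ready=[3] | order so far=[0, 4, 6, 1]
  pop 3: indeg[2]->0; indeg[5]->0 | ready=[2, 5] | order so far=[0, 4, 6, 1, 3]
  pop 2: no out-edges | ready=[5] | order so far=[0, 4, 6, 1, 3, 2]
  pop 5: no out-edges | ready=[] | order so far=[0, 4, 6, 1, 3, 2, 5]
  Result: [0, 4, 6, 1, 3, 2, 5]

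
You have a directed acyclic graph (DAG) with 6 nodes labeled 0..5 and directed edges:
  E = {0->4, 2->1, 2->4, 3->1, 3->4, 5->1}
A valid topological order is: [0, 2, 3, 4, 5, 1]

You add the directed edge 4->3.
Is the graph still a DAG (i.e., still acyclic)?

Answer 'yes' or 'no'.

Answer: no

Derivation:
Given toposort: [0, 2, 3, 4, 5, 1]
Position of 4: index 3; position of 3: index 2
New edge 4->3: backward (u after v in old order)
Backward edge: old toposort is now invalid. Check if this creates a cycle.
Does 3 already reach 4? Reachable from 3: [1, 3, 4]. YES -> cycle!
Still a DAG? no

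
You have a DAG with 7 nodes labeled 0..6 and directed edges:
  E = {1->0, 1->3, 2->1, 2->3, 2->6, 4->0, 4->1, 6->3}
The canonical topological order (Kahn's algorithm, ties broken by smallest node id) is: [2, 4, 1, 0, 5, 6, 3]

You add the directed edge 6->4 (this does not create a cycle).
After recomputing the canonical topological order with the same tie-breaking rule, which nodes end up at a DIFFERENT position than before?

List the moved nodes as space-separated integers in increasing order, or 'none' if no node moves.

Old toposort: [2, 4, 1, 0, 5, 6, 3]
Added edge 6->4
Recompute Kahn (smallest-id tiebreak):
  initial in-degrees: [2, 2, 0, 3, 1, 0, 1]
  ready (indeg=0): [2, 5]
  pop 2: indeg[1]->1; indeg[3]->2; indeg[6]->0 | ready=[5, 6] | order so far=[2]
  pop 5: no out-edges | ready=[6] | order so far=[2, 5]
  pop 6: indeg[3]->1; indeg[4]->0 | ready=[4] | order so far=[2, 5, 6]
  pop 4: indeg[0]->1; indeg[1]->0 | ready=[1] | order so far=[2, 5, 6, 4]
  pop 1: indeg[0]->0; indeg[3]->0 | ready=[0, 3] | order so far=[2, 5, 6, 4, 1]
  pop 0: no out-edges | ready=[3] | order so far=[2, 5, 6, 4, 1, 0]
  pop 3: no out-edges | ready=[] | order so far=[2, 5, 6, 4, 1, 0, 3]
New canonical toposort: [2, 5, 6, 4, 1, 0, 3]
Compare positions:
  Node 0: index 3 -> 5 (moved)
  Node 1: index 2 -> 4 (moved)
  Node 2: index 0 -> 0 (same)
  Node 3: index 6 -> 6 (same)
  Node 4: index 1 -> 3 (moved)
  Node 5: index 4 -> 1 (moved)
  Node 6: index 5 -> 2 (moved)
Nodes that changed position: 0 1 4 5 6

Answer: 0 1 4 5 6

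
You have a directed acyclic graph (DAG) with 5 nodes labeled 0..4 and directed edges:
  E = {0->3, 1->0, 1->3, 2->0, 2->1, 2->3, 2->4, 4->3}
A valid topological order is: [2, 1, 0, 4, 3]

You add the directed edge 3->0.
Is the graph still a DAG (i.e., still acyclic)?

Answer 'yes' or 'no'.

Answer: no

Derivation:
Given toposort: [2, 1, 0, 4, 3]
Position of 3: index 4; position of 0: index 2
New edge 3->0: backward (u after v in old order)
Backward edge: old toposort is now invalid. Check if this creates a cycle.
Does 0 already reach 3? Reachable from 0: [0, 3]. YES -> cycle!
Still a DAG? no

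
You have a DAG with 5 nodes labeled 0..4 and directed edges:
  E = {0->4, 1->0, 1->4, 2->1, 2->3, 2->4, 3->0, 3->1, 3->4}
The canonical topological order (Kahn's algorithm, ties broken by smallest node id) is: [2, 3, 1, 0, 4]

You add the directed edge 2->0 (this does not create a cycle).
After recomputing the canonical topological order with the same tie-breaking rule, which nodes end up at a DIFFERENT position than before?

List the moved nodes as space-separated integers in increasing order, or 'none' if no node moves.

Old toposort: [2, 3, 1, 0, 4]
Added edge 2->0
Recompute Kahn (smallest-id tiebreak):
  initial in-degrees: [3, 2, 0, 1, 4]
  ready (indeg=0): [2]
  pop 2: indeg[0]->2; indeg[1]->1; indeg[3]->0; indeg[4]->3 | ready=[3] | order so far=[2]
  pop 3: indeg[0]->1; indeg[1]->0; indeg[4]->2 | ready=[1] | order so far=[2, 3]
  pop 1: indeg[0]->0; indeg[4]->1 | ready=[0] | order so far=[2, 3, 1]
  pop 0: indeg[4]->0 | ready=[4] | order so far=[2, 3, 1, 0]
  pop 4: no out-edges | ready=[] | order so far=[2, 3, 1, 0, 4]
New canonical toposort: [2, 3, 1, 0, 4]
Compare positions:
  Node 0: index 3 -> 3 (same)
  Node 1: index 2 -> 2 (same)
  Node 2: index 0 -> 0 (same)
  Node 3: index 1 -> 1 (same)
  Node 4: index 4 -> 4 (same)
Nodes that changed position: none

Answer: none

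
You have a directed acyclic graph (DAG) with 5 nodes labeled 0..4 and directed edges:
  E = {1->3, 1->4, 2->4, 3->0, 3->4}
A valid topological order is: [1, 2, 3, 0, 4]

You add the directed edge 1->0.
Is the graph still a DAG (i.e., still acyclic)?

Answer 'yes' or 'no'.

Answer: yes

Derivation:
Given toposort: [1, 2, 3, 0, 4]
Position of 1: index 0; position of 0: index 3
New edge 1->0: forward
Forward edge: respects the existing order. Still a DAG, same toposort still valid.
Still a DAG? yes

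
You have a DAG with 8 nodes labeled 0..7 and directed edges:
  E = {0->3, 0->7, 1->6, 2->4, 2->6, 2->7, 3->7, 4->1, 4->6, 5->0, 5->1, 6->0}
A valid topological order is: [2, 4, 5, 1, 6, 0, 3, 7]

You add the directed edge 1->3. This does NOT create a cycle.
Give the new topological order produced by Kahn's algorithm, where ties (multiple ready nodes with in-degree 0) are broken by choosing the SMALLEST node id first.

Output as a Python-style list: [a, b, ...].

Answer: [2, 4, 5, 1, 6, 0, 3, 7]

Derivation:
Old toposort: [2, 4, 5, 1, 6, 0, 3, 7]
Added edge: 1->3
Position of 1 (3) < position of 3 (6). Old order still valid.
Run Kahn's algorithm (break ties by smallest node id):
  initial in-degrees: [2, 2, 0, 2, 1, 0, 3, 3]
  ready (indeg=0): [2, 5]
  pop 2: indeg[4]->0; indeg[6]->2; indeg[7]->2 | ready=[4, 5] | order so far=[2]
  pop 4: indeg[1]->1; indeg[6]->1 | ready=[5] | order so far=[2, 4]
  pop 5: indeg[0]->1; indeg[1]->0 | ready=[1] | order so far=[2, 4, 5]
  pop 1: indeg[3]->1; indeg[6]->0 | ready=[6] | order so far=[2, 4, 5, 1]
  pop 6: indeg[0]->0 | ready=[0] | order so far=[2, 4, 5, 1, 6]
  pop 0: indeg[3]->0; indeg[7]->1 | ready=[3] | order so far=[2, 4, 5, 1, 6, 0]
  pop 3: indeg[7]->0 | ready=[7] | order so far=[2, 4, 5, 1, 6, 0, 3]
  pop 7: no out-edges | ready=[] | order so far=[2, 4, 5, 1, 6, 0, 3, 7]
  Result: [2, 4, 5, 1, 6, 0, 3, 7]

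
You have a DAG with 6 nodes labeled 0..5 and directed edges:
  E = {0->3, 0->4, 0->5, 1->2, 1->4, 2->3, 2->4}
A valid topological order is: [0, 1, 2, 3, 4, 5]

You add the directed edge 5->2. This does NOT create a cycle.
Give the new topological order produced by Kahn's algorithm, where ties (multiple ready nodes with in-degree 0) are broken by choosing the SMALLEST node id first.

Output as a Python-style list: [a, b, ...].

Answer: [0, 1, 5, 2, 3, 4]

Derivation:
Old toposort: [0, 1, 2, 3, 4, 5]
Added edge: 5->2
Position of 5 (5) > position of 2 (2). Must reorder: 5 must now come before 2.
Run Kahn's algorithm (break ties by smallest node id):
  initial in-degrees: [0, 0, 2, 2, 3, 1]
  ready (indeg=0): [0, 1]
  pop 0: indeg[3]->1; indeg[4]->2; indeg[5]->0 | ready=[1, 5] | order so far=[0]
  pop 1: indeg[2]->1; indeg[4]->1 | ready=[5] | order so far=[0, 1]
  pop 5: indeg[2]->0 | ready=[2] | order so far=[0, 1, 5]
  pop 2: indeg[3]->0; indeg[4]->0 | ready=[3, 4] | order so far=[0, 1, 5, 2]
  pop 3: no out-edges | ready=[4] | order so far=[0, 1, 5, 2, 3]
  pop 4: no out-edges | ready=[] | order so far=[0, 1, 5, 2, 3, 4]
  Result: [0, 1, 5, 2, 3, 4]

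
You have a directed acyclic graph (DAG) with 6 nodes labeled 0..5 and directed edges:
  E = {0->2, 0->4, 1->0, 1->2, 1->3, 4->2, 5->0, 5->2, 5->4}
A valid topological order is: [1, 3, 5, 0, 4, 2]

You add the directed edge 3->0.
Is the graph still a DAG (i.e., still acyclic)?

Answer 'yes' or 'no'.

Given toposort: [1, 3, 5, 0, 4, 2]
Position of 3: index 1; position of 0: index 3
New edge 3->0: forward
Forward edge: respects the existing order. Still a DAG, same toposort still valid.
Still a DAG? yes

Answer: yes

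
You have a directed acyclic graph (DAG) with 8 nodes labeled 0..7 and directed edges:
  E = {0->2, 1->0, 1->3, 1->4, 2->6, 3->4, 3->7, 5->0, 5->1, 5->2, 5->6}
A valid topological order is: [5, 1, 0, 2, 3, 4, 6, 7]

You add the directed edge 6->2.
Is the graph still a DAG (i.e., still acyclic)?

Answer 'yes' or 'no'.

Given toposort: [5, 1, 0, 2, 3, 4, 6, 7]
Position of 6: index 6; position of 2: index 3
New edge 6->2: backward (u after v in old order)
Backward edge: old toposort is now invalid. Check if this creates a cycle.
Does 2 already reach 6? Reachable from 2: [2, 6]. YES -> cycle!
Still a DAG? no

Answer: no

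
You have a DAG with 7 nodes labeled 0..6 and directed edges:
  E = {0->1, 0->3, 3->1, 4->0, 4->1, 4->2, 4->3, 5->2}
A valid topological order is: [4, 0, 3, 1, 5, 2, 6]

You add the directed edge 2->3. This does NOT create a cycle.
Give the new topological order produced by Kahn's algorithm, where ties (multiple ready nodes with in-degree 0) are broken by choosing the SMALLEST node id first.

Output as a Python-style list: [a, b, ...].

Old toposort: [4, 0, 3, 1, 5, 2, 6]
Added edge: 2->3
Position of 2 (5) > position of 3 (2). Must reorder: 2 must now come before 3.
Run Kahn's algorithm (break ties by smallest node id):
  initial in-degrees: [1, 3, 2, 3, 0, 0, 0]
  ready (indeg=0): [4, 5, 6]
  pop 4: indeg[0]->0; indeg[1]->2; indeg[2]->1; indeg[3]->2 | ready=[0, 5, 6] | order so far=[4]
  pop 0: indeg[1]->1; indeg[3]->1 | ready=[5, 6] | order so far=[4, 0]
  pop 5: indeg[2]->0 | ready=[2, 6] | order so far=[4, 0, 5]
  pop 2: indeg[3]->0 | ready=[3, 6] | order so far=[4, 0, 5, 2]
  pop 3: indeg[1]->0 | ready=[1, 6] | order so far=[4, 0, 5, 2, 3]
  pop 1: no out-edges | ready=[6] | order so far=[4, 0, 5, 2, 3, 1]
  pop 6: no out-edges | ready=[] | order so far=[4, 0, 5, 2, 3, 1, 6]
  Result: [4, 0, 5, 2, 3, 1, 6]

Answer: [4, 0, 5, 2, 3, 1, 6]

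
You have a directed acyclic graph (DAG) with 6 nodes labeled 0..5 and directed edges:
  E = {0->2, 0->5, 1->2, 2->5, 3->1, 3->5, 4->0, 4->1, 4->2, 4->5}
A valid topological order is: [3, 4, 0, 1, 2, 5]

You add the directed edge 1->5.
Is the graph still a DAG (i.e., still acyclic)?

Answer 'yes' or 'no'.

Given toposort: [3, 4, 0, 1, 2, 5]
Position of 1: index 3; position of 5: index 5
New edge 1->5: forward
Forward edge: respects the existing order. Still a DAG, same toposort still valid.
Still a DAG? yes

Answer: yes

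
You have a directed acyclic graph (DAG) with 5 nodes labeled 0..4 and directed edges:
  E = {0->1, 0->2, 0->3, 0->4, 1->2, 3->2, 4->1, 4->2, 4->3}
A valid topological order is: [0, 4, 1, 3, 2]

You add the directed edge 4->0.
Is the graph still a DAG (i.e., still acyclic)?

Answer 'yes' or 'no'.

Answer: no

Derivation:
Given toposort: [0, 4, 1, 3, 2]
Position of 4: index 1; position of 0: index 0
New edge 4->0: backward (u after v in old order)
Backward edge: old toposort is now invalid. Check if this creates a cycle.
Does 0 already reach 4? Reachable from 0: [0, 1, 2, 3, 4]. YES -> cycle!
Still a DAG? no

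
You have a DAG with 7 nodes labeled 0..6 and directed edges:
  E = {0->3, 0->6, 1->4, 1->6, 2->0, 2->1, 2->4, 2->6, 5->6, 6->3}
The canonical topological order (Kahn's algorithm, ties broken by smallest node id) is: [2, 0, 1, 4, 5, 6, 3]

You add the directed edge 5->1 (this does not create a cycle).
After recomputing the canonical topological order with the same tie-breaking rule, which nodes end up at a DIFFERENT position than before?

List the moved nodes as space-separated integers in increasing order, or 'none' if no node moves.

Answer: 1 4 5

Derivation:
Old toposort: [2, 0, 1, 4, 5, 6, 3]
Added edge 5->1
Recompute Kahn (smallest-id tiebreak):
  initial in-degrees: [1, 2, 0, 2, 2, 0, 4]
  ready (indeg=0): [2, 5]
  pop 2: indeg[0]->0; indeg[1]->1; indeg[4]->1; indeg[6]->3 | ready=[0, 5] | order so far=[2]
  pop 0: indeg[3]->1; indeg[6]->2 | ready=[5] | order so far=[2, 0]
  pop 5: indeg[1]->0; indeg[6]->1 | ready=[1] | order so far=[2, 0, 5]
  pop 1: indeg[4]->0; indeg[6]->0 | ready=[4, 6] | order so far=[2, 0, 5, 1]
  pop 4: no out-edges | ready=[6] | order so far=[2, 0, 5, 1, 4]
  pop 6: indeg[3]->0 | ready=[3] | order so far=[2, 0, 5, 1, 4, 6]
  pop 3: no out-edges | ready=[] | order so far=[2, 0, 5, 1, 4, 6, 3]
New canonical toposort: [2, 0, 5, 1, 4, 6, 3]
Compare positions:
  Node 0: index 1 -> 1 (same)
  Node 1: index 2 -> 3 (moved)
  Node 2: index 0 -> 0 (same)
  Node 3: index 6 -> 6 (same)
  Node 4: index 3 -> 4 (moved)
  Node 5: index 4 -> 2 (moved)
  Node 6: index 5 -> 5 (same)
Nodes that changed position: 1 4 5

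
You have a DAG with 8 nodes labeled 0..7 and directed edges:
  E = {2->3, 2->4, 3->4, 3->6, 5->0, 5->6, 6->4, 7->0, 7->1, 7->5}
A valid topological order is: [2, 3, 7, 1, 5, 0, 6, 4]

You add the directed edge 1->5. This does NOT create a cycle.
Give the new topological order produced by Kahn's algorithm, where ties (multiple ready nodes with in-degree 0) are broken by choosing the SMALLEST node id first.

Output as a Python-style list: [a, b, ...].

Answer: [2, 3, 7, 1, 5, 0, 6, 4]

Derivation:
Old toposort: [2, 3, 7, 1, 5, 0, 6, 4]
Added edge: 1->5
Position of 1 (3) < position of 5 (4). Old order still valid.
Run Kahn's algorithm (break ties by smallest node id):
  initial in-degrees: [2, 1, 0, 1, 3, 2, 2, 0]
  ready (indeg=0): [2, 7]
  pop 2: indeg[3]->0; indeg[4]->2 | ready=[3, 7] | order so far=[2]
  pop 3: indeg[4]->1; indeg[6]->1 | ready=[7] | order so far=[2, 3]
  pop 7: indeg[0]->1; indeg[1]->0; indeg[5]->1 | ready=[1] | order so far=[2, 3, 7]
  pop 1: indeg[5]->0 | ready=[5] | order so far=[2, 3, 7, 1]
  pop 5: indeg[0]->0; indeg[6]->0 | ready=[0, 6] | order so far=[2, 3, 7, 1, 5]
  pop 0: no out-edges | ready=[6] | order so far=[2, 3, 7, 1, 5, 0]
  pop 6: indeg[4]->0 | ready=[4] | order so far=[2, 3, 7, 1, 5, 0, 6]
  pop 4: no out-edges | ready=[] | order so far=[2, 3, 7, 1, 5, 0, 6, 4]
  Result: [2, 3, 7, 1, 5, 0, 6, 4]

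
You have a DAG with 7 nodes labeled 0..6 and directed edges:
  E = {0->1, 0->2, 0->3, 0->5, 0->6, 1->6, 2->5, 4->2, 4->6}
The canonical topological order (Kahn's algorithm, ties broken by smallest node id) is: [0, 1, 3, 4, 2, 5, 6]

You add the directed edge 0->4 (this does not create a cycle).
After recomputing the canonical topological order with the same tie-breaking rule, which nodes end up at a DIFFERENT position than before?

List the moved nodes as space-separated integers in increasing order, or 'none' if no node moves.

Answer: none

Derivation:
Old toposort: [0, 1, 3, 4, 2, 5, 6]
Added edge 0->4
Recompute Kahn (smallest-id tiebreak):
  initial in-degrees: [0, 1, 2, 1, 1, 2, 3]
  ready (indeg=0): [0]
  pop 0: indeg[1]->0; indeg[2]->1; indeg[3]->0; indeg[4]->0; indeg[5]->1; indeg[6]->2 | ready=[1, 3, 4] | order so far=[0]
  pop 1: indeg[6]->1 | ready=[3, 4] | order so far=[0, 1]
  pop 3: no out-edges | ready=[4] | order so far=[0, 1, 3]
  pop 4: indeg[2]->0; indeg[6]->0 | ready=[2, 6] | order so far=[0, 1, 3, 4]
  pop 2: indeg[5]->0 | ready=[5, 6] | order so far=[0, 1, 3, 4, 2]
  pop 5: no out-edges | ready=[6] | order so far=[0, 1, 3, 4, 2, 5]
  pop 6: no out-edges | ready=[] | order so far=[0, 1, 3, 4, 2, 5, 6]
New canonical toposort: [0, 1, 3, 4, 2, 5, 6]
Compare positions:
  Node 0: index 0 -> 0 (same)
  Node 1: index 1 -> 1 (same)
  Node 2: index 4 -> 4 (same)
  Node 3: index 2 -> 2 (same)
  Node 4: index 3 -> 3 (same)
  Node 5: index 5 -> 5 (same)
  Node 6: index 6 -> 6 (same)
Nodes that changed position: none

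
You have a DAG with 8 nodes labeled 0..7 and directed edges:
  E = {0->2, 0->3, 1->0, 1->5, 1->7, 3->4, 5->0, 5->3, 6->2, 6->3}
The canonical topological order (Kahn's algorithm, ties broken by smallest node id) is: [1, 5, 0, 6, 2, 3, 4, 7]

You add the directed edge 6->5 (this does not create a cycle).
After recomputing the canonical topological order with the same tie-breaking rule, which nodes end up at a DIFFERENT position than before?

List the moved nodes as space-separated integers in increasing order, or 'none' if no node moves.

Old toposort: [1, 5, 0, 6, 2, 3, 4, 7]
Added edge 6->5
Recompute Kahn (smallest-id tiebreak):
  initial in-degrees: [2, 0, 2, 3, 1, 2, 0, 1]
  ready (indeg=0): [1, 6]
  pop 1: indeg[0]->1; indeg[5]->1; indeg[7]->0 | ready=[6, 7] | order so far=[1]
  pop 6: indeg[2]->1; indeg[3]->2; indeg[5]->0 | ready=[5, 7] | order so far=[1, 6]
  pop 5: indeg[0]->0; indeg[3]->1 | ready=[0, 7] | order so far=[1, 6, 5]
  pop 0: indeg[2]->0; indeg[3]->0 | ready=[2, 3, 7] | order so far=[1, 6, 5, 0]
  pop 2: no out-edges | ready=[3, 7] | order so far=[1, 6, 5, 0, 2]
  pop 3: indeg[4]->0 | ready=[4, 7] | order so far=[1, 6, 5, 0, 2, 3]
  pop 4: no out-edges | ready=[7] | order so far=[1, 6, 5, 0, 2, 3, 4]
  pop 7: no out-edges | ready=[] | order so far=[1, 6, 5, 0, 2, 3, 4, 7]
New canonical toposort: [1, 6, 5, 0, 2, 3, 4, 7]
Compare positions:
  Node 0: index 2 -> 3 (moved)
  Node 1: index 0 -> 0 (same)
  Node 2: index 4 -> 4 (same)
  Node 3: index 5 -> 5 (same)
  Node 4: index 6 -> 6 (same)
  Node 5: index 1 -> 2 (moved)
  Node 6: index 3 -> 1 (moved)
  Node 7: index 7 -> 7 (same)
Nodes that changed position: 0 5 6

Answer: 0 5 6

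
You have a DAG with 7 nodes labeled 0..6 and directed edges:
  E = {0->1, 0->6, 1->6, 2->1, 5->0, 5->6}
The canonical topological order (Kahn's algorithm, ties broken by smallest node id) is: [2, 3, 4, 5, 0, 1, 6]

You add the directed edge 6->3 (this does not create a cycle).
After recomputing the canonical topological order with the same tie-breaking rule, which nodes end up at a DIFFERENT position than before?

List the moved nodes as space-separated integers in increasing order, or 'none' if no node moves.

Answer: 0 1 3 4 5 6

Derivation:
Old toposort: [2, 3, 4, 5, 0, 1, 6]
Added edge 6->3
Recompute Kahn (smallest-id tiebreak):
  initial in-degrees: [1, 2, 0, 1, 0, 0, 3]
  ready (indeg=0): [2, 4, 5]
  pop 2: indeg[1]->1 | ready=[4, 5] | order so far=[2]
  pop 4: no out-edges | ready=[5] | order so far=[2, 4]
  pop 5: indeg[0]->0; indeg[6]->2 | ready=[0] | order so far=[2, 4, 5]
  pop 0: indeg[1]->0; indeg[6]->1 | ready=[1] | order so far=[2, 4, 5, 0]
  pop 1: indeg[6]->0 | ready=[6] | order so far=[2, 4, 5, 0, 1]
  pop 6: indeg[3]->0 | ready=[3] | order so far=[2, 4, 5, 0, 1, 6]
  pop 3: no out-edges | ready=[] | order so far=[2, 4, 5, 0, 1, 6, 3]
New canonical toposort: [2, 4, 5, 0, 1, 6, 3]
Compare positions:
  Node 0: index 4 -> 3 (moved)
  Node 1: index 5 -> 4 (moved)
  Node 2: index 0 -> 0 (same)
  Node 3: index 1 -> 6 (moved)
  Node 4: index 2 -> 1 (moved)
  Node 5: index 3 -> 2 (moved)
  Node 6: index 6 -> 5 (moved)
Nodes that changed position: 0 1 3 4 5 6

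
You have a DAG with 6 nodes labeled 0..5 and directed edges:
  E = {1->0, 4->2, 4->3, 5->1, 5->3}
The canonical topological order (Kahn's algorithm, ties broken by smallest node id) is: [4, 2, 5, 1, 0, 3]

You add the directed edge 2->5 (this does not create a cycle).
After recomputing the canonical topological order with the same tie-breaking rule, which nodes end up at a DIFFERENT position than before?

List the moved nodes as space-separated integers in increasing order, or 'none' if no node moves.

Answer: none

Derivation:
Old toposort: [4, 2, 5, 1, 0, 3]
Added edge 2->5
Recompute Kahn (smallest-id tiebreak):
  initial in-degrees: [1, 1, 1, 2, 0, 1]
  ready (indeg=0): [4]
  pop 4: indeg[2]->0; indeg[3]->1 | ready=[2] | order so far=[4]
  pop 2: indeg[5]->0 | ready=[5] | order so far=[4, 2]
  pop 5: indeg[1]->0; indeg[3]->0 | ready=[1, 3] | order so far=[4, 2, 5]
  pop 1: indeg[0]->0 | ready=[0, 3] | order so far=[4, 2, 5, 1]
  pop 0: no out-edges | ready=[3] | order so far=[4, 2, 5, 1, 0]
  pop 3: no out-edges | ready=[] | order so far=[4, 2, 5, 1, 0, 3]
New canonical toposort: [4, 2, 5, 1, 0, 3]
Compare positions:
  Node 0: index 4 -> 4 (same)
  Node 1: index 3 -> 3 (same)
  Node 2: index 1 -> 1 (same)
  Node 3: index 5 -> 5 (same)
  Node 4: index 0 -> 0 (same)
  Node 5: index 2 -> 2 (same)
Nodes that changed position: none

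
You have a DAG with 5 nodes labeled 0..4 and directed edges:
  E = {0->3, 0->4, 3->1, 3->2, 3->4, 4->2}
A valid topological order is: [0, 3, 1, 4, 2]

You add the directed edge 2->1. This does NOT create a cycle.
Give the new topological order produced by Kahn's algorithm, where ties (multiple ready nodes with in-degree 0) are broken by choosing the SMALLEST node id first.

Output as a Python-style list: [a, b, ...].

Old toposort: [0, 3, 1, 4, 2]
Added edge: 2->1
Position of 2 (4) > position of 1 (2). Must reorder: 2 must now come before 1.
Run Kahn's algorithm (break ties by smallest node id):
  initial in-degrees: [0, 2, 2, 1, 2]
  ready (indeg=0): [0]
  pop 0: indeg[3]->0; indeg[4]->1 | ready=[3] | order so far=[0]
  pop 3: indeg[1]->1; indeg[2]->1; indeg[4]->0 | ready=[4] | order so far=[0, 3]
  pop 4: indeg[2]->0 | ready=[2] | order so far=[0, 3, 4]
  pop 2: indeg[1]->0 | ready=[1] | order so far=[0, 3, 4, 2]
  pop 1: no out-edges | ready=[] | order so far=[0, 3, 4, 2, 1]
  Result: [0, 3, 4, 2, 1]

Answer: [0, 3, 4, 2, 1]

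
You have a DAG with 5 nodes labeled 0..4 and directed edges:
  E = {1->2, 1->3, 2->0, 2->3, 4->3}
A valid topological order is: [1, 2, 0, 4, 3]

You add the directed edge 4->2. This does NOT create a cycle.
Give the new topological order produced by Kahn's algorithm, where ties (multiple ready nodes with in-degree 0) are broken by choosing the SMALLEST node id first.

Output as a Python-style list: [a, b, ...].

Answer: [1, 4, 2, 0, 3]

Derivation:
Old toposort: [1, 2, 0, 4, 3]
Added edge: 4->2
Position of 4 (3) > position of 2 (1). Must reorder: 4 must now come before 2.
Run Kahn's algorithm (break ties by smallest node id):
  initial in-degrees: [1, 0, 2, 3, 0]
  ready (indeg=0): [1, 4]
  pop 1: indeg[2]->1; indeg[3]->2 | ready=[4] | order so far=[1]
  pop 4: indeg[2]->0; indeg[3]->1 | ready=[2] | order so far=[1, 4]
  pop 2: indeg[0]->0; indeg[3]->0 | ready=[0, 3] | order so far=[1, 4, 2]
  pop 0: no out-edges | ready=[3] | order so far=[1, 4, 2, 0]
  pop 3: no out-edges | ready=[] | order so far=[1, 4, 2, 0, 3]
  Result: [1, 4, 2, 0, 3]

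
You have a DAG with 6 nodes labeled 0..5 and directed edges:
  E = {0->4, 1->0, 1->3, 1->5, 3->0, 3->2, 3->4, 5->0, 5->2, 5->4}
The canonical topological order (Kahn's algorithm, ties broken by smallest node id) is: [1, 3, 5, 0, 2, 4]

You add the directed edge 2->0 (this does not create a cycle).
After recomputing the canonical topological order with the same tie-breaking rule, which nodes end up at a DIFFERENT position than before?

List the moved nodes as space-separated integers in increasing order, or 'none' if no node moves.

Answer: 0 2

Derivation:
Old toposort: [1, 3, 5, 0, 2, 4]
Added edge 2->0
Recompute Kahn (smallest-id tiebreak):
  initial in-degrees: [4, 0, 2, 1, 3, 1]
  ready (indeg=0): [1]
  pop 1: indeg[0]->3; indeg[3]->0; indeg[5]->0 | ready=[3, 5] | order so far=[1]
  pop 3: indeg[0]->2; indeg[2]->1; indeg[4]->2 | ready=[5] | order so far=[1, 3]
  pop 5: indeg[0]->1; indeg[2]->0; indeg[4]->1 | ready=[2] | order so far=[1, 3, 5]
  pop 2: indeg[0]->0 | ready=[0] | order so far=[1, 3, 5, 2]
  pop 0: indeg[4]->0 | ready=[4] | order so far=[1, 3, 5, 2, 0]
  pop 4: no out-edges | ready=[] | order so far=[1, 3, 5, 2, 0, 4]
New canonical toposort: [1, 3, 5, 2, 0, 4]
Compare positions:
  Node 0: index 3 -> 4 (moved)
  Node 1: index 0 -> 0 (same)
  Node 2: index 4 -> 3 (moved)
  Node 3: index 1 -> 1 (same)
  Node 4: index 5 -> 5 (same)
  Node 5: index 2 -> 2 (same)
Nodes that changed position: 0 2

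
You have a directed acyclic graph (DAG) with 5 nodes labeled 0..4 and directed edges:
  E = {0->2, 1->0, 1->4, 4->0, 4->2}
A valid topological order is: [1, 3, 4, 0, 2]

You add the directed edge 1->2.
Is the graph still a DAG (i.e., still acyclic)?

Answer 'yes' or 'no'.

Answer: yes

Derivation:
Given toposort: [1, 3, 4, 0, 2]
Position of 1: index 0; position of 2: index 4
New edge 1->2: forward
Forward edge: respects the existing order. Still a DAG, same toposort still valid.
Still a DAG? yes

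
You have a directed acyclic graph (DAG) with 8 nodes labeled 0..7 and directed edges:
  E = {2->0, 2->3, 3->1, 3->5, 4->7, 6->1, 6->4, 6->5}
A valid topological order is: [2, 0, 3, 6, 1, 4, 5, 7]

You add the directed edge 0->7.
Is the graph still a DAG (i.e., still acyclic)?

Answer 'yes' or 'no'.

Answer: yes

Derivation:
Given toposort: [2, 0, 3, 6, 1, 4, 5, 7]
Position of 0: index 1; position of 7: index 7
New edge 0->7: forward
Forward edge: respects the existing order. Still a DAG, same toposort still valid.
Still a DAG? yes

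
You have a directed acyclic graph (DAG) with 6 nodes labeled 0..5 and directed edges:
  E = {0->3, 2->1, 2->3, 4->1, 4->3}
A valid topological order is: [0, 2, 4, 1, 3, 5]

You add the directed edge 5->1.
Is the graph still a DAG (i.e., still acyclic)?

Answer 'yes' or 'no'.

Answer: yes

Derivation:
Given toposort: [0, 2, 4, 1, 3, 5]
Position of 5: index 5; position of 1: index 3
New edge 5->1: backward (u after v in old order)
Backward edge: old toposort is now invalid. Check if this creates a cycle.
Does 1 already reach 5? Reachable from 1: [1]. NO -> still a DAG (reorder needed).
Still a DAG? yes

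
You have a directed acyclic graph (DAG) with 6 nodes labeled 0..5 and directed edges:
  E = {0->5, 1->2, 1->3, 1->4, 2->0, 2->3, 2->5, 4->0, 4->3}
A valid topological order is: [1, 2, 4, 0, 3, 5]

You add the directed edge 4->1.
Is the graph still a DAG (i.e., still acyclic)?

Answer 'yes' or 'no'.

Given toposort: [1, 2, 4, 0, 3, 5]
Position of 4: index 2; position of 1: index 0
New edge 4->1: backward (u after v in old order)
Backward edge: old toposort is now invalid. Check if this creates a cycle.
Does 1 already reach 4? Reachable from 1: [0, 1, 2, 3, 4, 5]. YES -> cycle!
Still a DAG? no

Answer: no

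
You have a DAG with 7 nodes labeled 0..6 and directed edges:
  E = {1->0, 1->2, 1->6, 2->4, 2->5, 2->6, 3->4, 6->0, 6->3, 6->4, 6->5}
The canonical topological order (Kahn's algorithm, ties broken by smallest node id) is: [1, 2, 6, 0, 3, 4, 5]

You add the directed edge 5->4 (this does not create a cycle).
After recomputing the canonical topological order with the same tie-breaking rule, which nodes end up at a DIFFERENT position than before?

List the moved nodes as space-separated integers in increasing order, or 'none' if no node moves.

Old toposort: [1, 2, 6, 0, 3, 4, 5]
Added edge 5->4
Recompute Kahn (smallest-id tiebreak):
  initial in-degrees: [2, 0, 1, 1, 4, 2, 2]
  ready (indeg=0): [1]
  pop 1: indeg[0]->1; indeg[2]->0; indeg[6]->1 | ready=[2] | order so far=[1]
  pop 2: indeg[4]->3; indeg[5]->1; indeg[6]->0 | ready=[6] | order so far=[1, 2]
  pop 6: indeg[0]->0; indeg[3]->0; indeg[4]->2; indeg[5]->0 | ready=[0, 3, 5] | order so far=[1, 2, 6]
  pop 0: no out-edges | ready=[3, 5] | order so far=[1, 2, 6, 0]
  pop 3: indeg[4]->1 | ready=[5] | order so far=[1, 2, 6, 0, 3]
  pop 5: indeg[4]->0 | ready=[4] | order so far=[1, 2, 6, 0, 3, 5]
  pop 4: no out-edges | ready=[] | order so far=[1, 2, 6, 0, 3, 5, 4]
New canonical toposort: [1, 2, 6, 0, 3, 5, 4]
Compare positions:
  Node 0: index 3 -> 3 (same)
  Node 1: index 0 -> 0 (same)
  Node 2: index 1 -> 1 (same)
  Node 3: index 4 -> 4 (same)
  Node 4: index 5 -> 6 (moved)
  Node 5: index 6 -> 5 (moved)
  Node 6: index 2 -> 2 (same)
Nodes that changed position: 4 5

Answer: 4 5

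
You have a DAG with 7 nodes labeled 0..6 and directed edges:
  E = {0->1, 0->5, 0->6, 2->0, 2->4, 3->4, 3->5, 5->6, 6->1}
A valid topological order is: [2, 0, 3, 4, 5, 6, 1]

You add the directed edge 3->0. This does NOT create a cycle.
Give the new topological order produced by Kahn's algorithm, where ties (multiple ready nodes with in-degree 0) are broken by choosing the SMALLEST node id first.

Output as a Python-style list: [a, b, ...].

Answer: [2, 3, 0, 4, 5, 6, 1]

Derivation:
Old toposort: [2, 0, 3, 4, 5, 6, 1]
Added edge: 3->0
Position of 3 (2) > position of 0 (1). Must reorder: 3 must now come before 0.
Run Kahn's algorithm (break ties by smallest node id):
  initial in-degrees: [2, 2, 0, 0, 2, 2, 2]
  ready (indeg=0): [2, 3]
  pop 2: indeg[0]->1; indeg[4]->1 | ready=[3] | order so far=[2]
  pop 3: indeg[0]->0; indeg[4]->0; indeg[5]->1 | ready=[0, 4] | order so far=[2, 3]
  pop 0: indeg[1]->1; indeg[5]->0; indeg[6]->1 | ready=[4, 5] | order so far=[2, 3, 0]
  pop 4: no out-edges | ready=[5] | order so far=[2, 3, 0, 4]
  pop 5: indeg[6]->0 | ready=[6] | order so far=[2, 3, 0, 4, 5]
  pop 6: indeg[1]->0 | ready=[1] | order so far=[2, 3, 0, 4, 5, 6]
  pop 1: no out-edges | ready=[] | order so far=[2, 3, 0, 4, 5, 6, 1]
  Result: [2, 3, 0, 4, 5, 6, 1]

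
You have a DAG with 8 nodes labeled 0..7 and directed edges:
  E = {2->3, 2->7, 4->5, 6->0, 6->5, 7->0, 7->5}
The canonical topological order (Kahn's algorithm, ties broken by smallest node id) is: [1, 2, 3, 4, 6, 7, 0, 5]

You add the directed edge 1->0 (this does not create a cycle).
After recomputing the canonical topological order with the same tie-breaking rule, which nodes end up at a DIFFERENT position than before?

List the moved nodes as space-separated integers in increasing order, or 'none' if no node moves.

Answer: none

Derivation:
Old toposort: [1, 2, 3, 4, 6, 7, 0, 5]
Added edge 1->0
Recompute Kahn (smallest-id tiebreak):
  initial in-degrees: [3, 0, 0, 1, 0, 3, 0, 1]
  ready (indeg=0): [1, 2, 4, 6]
  pop 1: indeg[0]->2 | ready=[2, 4, 6] | order so far=[1]
  pop 2: indeg[3]->0; indeg[7]->0 | ready=[3, 4, 6, 7] | order so far=[1, 2]
  pop 3: no out-edges | ready=[4, 6, 7] | order so far=[1, 2, 3]
  pop 4: indeg[5]->2 | ready=[6, 7] | order so far=[1, 2, 3, 4]
  pop 6: indeg[0]->1; indeg[5]->1 | ready=[7] | order so far=[1, 2, 3, 4, 6]
  pop 7: indeg[0]->0; indeg[5]->0 | ready=[0, 5] | order so far=[1, 2, 3, 4, 6, 7]
  pop 0: no out-edges | ready=[5] | order so far=[1, 2, 3, 4, 6, 7, 0]
  pop 5: no out-edges | ready=[] | order so far=[1, 2, 3, 4, 6, 7, 0, 5]
New canonical toposort: [1, 2, 3, 4, 6, 7, 0, 5]
Compare positions:
  Node 0: index 6 -> 6 (same)
  Node 1: index 0 -> 0 (same)
  Node 2: index 1 -> 1 (same)
  Node 3: index 2 -> 2 (same)
  Node 4: index 3 -> 3 (same)
  Node 5: index 7 -> 7 (same)
  Node 6: index 4 -> 4 (same)
  Node 7: index 5 -> 5 (same)
Nodes that changed position: none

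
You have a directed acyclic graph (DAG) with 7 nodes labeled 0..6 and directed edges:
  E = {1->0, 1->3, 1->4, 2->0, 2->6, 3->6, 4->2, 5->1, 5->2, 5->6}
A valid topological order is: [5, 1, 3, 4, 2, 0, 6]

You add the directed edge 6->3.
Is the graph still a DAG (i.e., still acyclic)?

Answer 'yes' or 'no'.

Given toposort: [5, 1, 3, 4, 2, 0, 6]
Position of 6: index 6; position of 3: index 2
New edge 6->3: backward (u after v in old order)
Backward edge: old toposort is now invalid. Check if this creates a cycle.
Does 3 already reach 6? Reachable from 3: [3, 6]. YES -> cycle!
Still a DAG? no

Answer: no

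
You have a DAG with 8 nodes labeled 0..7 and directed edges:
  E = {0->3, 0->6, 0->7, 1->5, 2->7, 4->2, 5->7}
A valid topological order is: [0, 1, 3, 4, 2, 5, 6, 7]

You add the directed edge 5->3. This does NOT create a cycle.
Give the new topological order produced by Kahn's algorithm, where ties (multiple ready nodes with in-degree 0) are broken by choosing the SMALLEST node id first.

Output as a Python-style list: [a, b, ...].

Answer: [0, 1, 4, 2, 5, 3, 6, 7]

Derivation:
Old toposort: [0, 1, 3, 4, 2, 5, 6, 7]
Added edge: 5->3
Position of 5 (5) > position of 3 (2). Must reorder: 5 must now come before 3.
Run Kahn's algorithm (break ties by smallest node id):
  initial in-degrees: [0, 0, 1, 2, 0, 1, 1, 3]
  ready (indeg=0): [0, 1, 4]
  pop 0: indeg[3]->1; indeg[6]->0; indeg[7]->2 | ready=[1, 4, 6] | order so far=[0]
  pop 1: indeg[5]->0 | ready=[4, 5, 6] | order so far=[0, 1]
  pop 4: indeg[2]->0 | ready=[2, 5, 6] | order so far=[0, 1, 4]
  pop 2: indeg[7]->1 | ready=[5, 6] | order so far=[0, 1, 4, 2]
  pop 5: indeg[3]->0; indeg[7]->0 | ready=[3, 6, 7] | order so far=[0, 1, 4, 2, 5]
  pop 3: no out-edges | ready=[6, 7] | order so far=[0, 1, 4, 2, 5, 3]
  pop 6: no out-edges | ready=[7] | order so far=[0, 1, 4, 2, 5, 3, 6]
  pop 7: no out-edges | ready=[] | order so far=[0, 1, 4, 2, 5, 3, 6, 7]
  Result: [0, 1, 4, 2, 5, 3, 6, 7]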